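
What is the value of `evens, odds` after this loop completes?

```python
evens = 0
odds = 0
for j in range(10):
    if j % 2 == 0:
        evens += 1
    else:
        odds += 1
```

Count evens and odds in range(10)
`evens, odds` takes the values: (0, 0) → (1, 0) → (1, 1) → (2, 1) → (2, 2) → (3, 2) → (3, 3) → (4, 3) → (4, 4) → (5, 4) → (5, 5)

Answer: 5, 5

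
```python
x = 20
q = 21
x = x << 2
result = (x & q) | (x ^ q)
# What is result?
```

Trace:
`x = 20` → x = 20
`q = 21` → q = 21
`x = x << 2` → x = 80
`result = (x & q) | (x ^ q)` → result = 85
So result = 85

Answer: 85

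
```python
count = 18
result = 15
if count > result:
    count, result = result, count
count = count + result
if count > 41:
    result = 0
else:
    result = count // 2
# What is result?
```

Trace:
`count = 18` → count = 18
`result = 15` → result = 15
`if count > result: ...` → count > result is True → count = 15; result = 18
`count = count + result` → count = 33
`if count > 41: ...` → count > 41 is False, take else branch → result = 16
So result = 16

Answer: 16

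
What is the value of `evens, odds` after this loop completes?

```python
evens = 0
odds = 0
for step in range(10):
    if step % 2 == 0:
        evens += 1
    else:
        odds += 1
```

Count evens and odds in range(10)
`evens, odds` takes the values: (0, 0) → (1, 0) → (1, 1) → (2, 1) → (2, 2) → (3, 2) → (3, 3) → (4, 3) → (4, 4) → (5, 4) → (5, 5)

Answer: 5, 5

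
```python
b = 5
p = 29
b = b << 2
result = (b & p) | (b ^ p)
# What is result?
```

Trace:
`b = 5` → b = 5
`p = 29` → p = 29
`b = b << 2` → b = 20
`result = (b & p) | (b ^ p)` → result = 29
So result = 29

Answer: 29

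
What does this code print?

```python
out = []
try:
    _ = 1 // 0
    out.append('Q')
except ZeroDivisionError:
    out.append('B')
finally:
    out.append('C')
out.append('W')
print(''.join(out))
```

Execution trace: 'B' (except ZeroDivisionError) → 'C' (finally) → 'W' (after the try/except). Output: BCW

Answer: BCW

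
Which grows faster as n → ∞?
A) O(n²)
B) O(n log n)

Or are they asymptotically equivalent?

O(n²) vs O(n log n): Higher order terms dominate.

Answer: A) O(n²) grows faster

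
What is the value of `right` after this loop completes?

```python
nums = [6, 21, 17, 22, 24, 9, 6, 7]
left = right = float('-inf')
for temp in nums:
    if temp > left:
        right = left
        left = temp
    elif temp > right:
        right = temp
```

Second largest (with repeats) in [6, 21, 17, 22, 24, 9, 6, 7]
`right` takes the values: -inf → 6 → 17 → 21 → 22

Answer: 22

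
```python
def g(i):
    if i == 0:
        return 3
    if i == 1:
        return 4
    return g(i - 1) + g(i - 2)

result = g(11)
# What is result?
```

Build up from base cases: g(0)=3, g(1)=4, g(2)=7, g(3)=11, g(4)=18, g(5)=29, g(6)=47, ..., g(11)=521

Answer: 521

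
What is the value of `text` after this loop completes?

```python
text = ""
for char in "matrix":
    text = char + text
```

Reverse 'matrix'
`text` takes the values: "" → "m" → "am" → "tam" → "rtam" → "irtam" → "xirtam"

Answer: "xirtam"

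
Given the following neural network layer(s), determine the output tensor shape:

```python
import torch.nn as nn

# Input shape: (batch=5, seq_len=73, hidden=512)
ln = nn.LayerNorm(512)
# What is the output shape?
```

Input: (5, 73, 512) -> Output: (5, 73, 512)

Answer: (5, 73, 512)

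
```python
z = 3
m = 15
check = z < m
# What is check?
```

Trace:
`z = 3` → z = 3
`m = 15` → m = 15
`check = z < m` → check = True
So check = True

Answer: True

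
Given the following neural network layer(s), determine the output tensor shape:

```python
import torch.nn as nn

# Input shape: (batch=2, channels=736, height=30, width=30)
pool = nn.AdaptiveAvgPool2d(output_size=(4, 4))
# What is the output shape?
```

Input: (2, 736, 30, 30) -> Output: (2, 736, 4, 4)

Answer: (2, 736, 4, 4)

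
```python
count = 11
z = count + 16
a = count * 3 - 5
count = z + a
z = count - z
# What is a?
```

Trace:
`count = 11` → count = 11
`z = count + 16` → z = 27
`a = count * 3 - 5` → a = 28
`count = z + a` → count = 55
`z = count - z` → z = 28
So a = 28

Answer: 28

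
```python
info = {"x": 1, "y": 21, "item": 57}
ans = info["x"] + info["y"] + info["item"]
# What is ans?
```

Trace:
`info = {"x": 1, "y": 21, "item": 57}` → info = {'x': 1, 'y': 21, 'item': 57}
`ans = info["x"] + info["y"] + info["item"]` → ans = 79
So ans = 79

Answer: 79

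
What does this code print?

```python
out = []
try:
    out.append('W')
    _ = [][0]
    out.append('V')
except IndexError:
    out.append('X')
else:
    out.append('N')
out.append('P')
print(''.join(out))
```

Execution trace: 'W' (try body) → 'X' (except IndexError) → 'P' (after the try/except). Output: WXP

Answer: WXP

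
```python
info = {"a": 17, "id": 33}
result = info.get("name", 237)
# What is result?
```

Trace:
`info = {"a": 17, "id": 33}` → info = {'a': 17, 'id': 33}
`result = info.get("name", 237)` → result = 237
So result = 237

Answer: 237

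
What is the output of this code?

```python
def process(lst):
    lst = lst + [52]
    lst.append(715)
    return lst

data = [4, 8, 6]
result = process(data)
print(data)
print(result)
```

Key concept: rebinding parameter vs mutation.
Step by step:
`data = [4, 8, 6]` → data = [4, 8, 6]
`result = process(data)` → result = [4, 8, 6, 52, 715]
`print(data)` → prints [4, 8, 6]
`print(result)` → prints [4, 8, 6, 52, 715]

Answer:
[4, 8, 6]
[4, 8, 6, 52, 715]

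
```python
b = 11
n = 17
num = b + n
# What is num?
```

Trace:
`b = 11` → b = 11
`n = 17` → n = 17
`num = b + n` → num = 28
So num = 28

Answer: 28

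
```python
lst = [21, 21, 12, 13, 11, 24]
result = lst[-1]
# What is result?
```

Trace:
`lst = [21, 21, 12, 13, 11, 24]` → lst = [21, 21, 12, 13, 11, 24]
`result = lst[-1]` → result = 24
So result = 24

Answer: 24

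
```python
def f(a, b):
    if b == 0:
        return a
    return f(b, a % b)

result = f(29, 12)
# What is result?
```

f(29, 12) -> f(12, 5) -> f(5, 2) -> f(2, 1) -> f(1, 0) -> 1

Answer: 1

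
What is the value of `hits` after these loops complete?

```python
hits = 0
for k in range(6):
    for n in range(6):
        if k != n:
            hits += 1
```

6² - 6 (exclude diagonal)
`hits` takes the values: 0 → 1 → 2 → 3 → 4 → 5 → 6 → 7 → 8 → 9 → 10 → 11 → 12 → 13 → 14 → 15 → 16 → 17 → 18 → 19 → 20 → 21 → 22 → 23 → 24 → 25 → 26 → 27 → 28 → 29 → 30

Answer: 30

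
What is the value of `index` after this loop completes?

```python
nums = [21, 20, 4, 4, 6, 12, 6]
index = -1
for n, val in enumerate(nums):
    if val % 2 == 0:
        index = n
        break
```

First even number index in [21, 20, 4, 4, 6, 12, 6]
`index` takes the values: -1 → 1

Answer: 1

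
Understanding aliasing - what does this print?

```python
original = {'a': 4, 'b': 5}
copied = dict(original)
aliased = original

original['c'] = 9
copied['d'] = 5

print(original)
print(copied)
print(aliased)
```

Key concept: dict() creates copy, assignment creates alias.
Step by step:
`original = {'a': 4, 'b': 5}` → original = {'a': 4, 'b': 5}
`copied = dict(original)` → copied = {'a': 4, 'b': 5}
`aliased = original` → aliased = {'a': 4, 'b': 5} (same object as original)
`original['c'] = 9` → original = {'a': 4, 'b': 5, 'c': 9} (same object as aliased); aliased = {'a': 4, 'b': 5, 'c': 9} (same object as original)
`copied['d'] = 5` → copied = {'a': 4, 'b': 5, 'd': 5}
`print(original)` → prints {'a': 4, 'b': 5, 'c': 9}
`print(copied)` → prints {'a': 4, 'b': 5, 'd': 5}
`print(aliased)` → prints {'a': 4, 'b': 5, 'c': 9}

Answer:
{'a': 4, 'b': 5, 'c': 9}
{'a': 4, 'b': 5, 'd': 5}
{'a': 4, 'b': 5, 'c': 9}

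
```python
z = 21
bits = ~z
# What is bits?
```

Trace:
`z = 21` → z = 21
`bits = ~z` → bits = -22
So bits = -22

Answer: -22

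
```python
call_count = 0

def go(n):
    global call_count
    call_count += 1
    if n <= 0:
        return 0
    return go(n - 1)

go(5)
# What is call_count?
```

Linear recursion stepping by 1: 6 calls from n=5 down to ≤0.

Answer: 6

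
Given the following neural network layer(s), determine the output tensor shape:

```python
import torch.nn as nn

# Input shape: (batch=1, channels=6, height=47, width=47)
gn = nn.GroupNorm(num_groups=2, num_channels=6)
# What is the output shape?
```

Input: (1, 6, 47, 47) -> Output: (1, 6, 47, 47)

Answer: (1, 6, 47, 47)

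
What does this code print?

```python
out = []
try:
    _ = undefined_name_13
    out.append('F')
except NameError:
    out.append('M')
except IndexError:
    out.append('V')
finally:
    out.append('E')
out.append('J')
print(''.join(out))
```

Execution trace: 'M' (except NameError) → 'E' (finally) → 'J' (after the try/except). Output: MEJ

Answer: MEJ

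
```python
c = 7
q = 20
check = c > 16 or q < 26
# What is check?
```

Trace:
`c = 7` → c = 7
`q = 20` → q = 20
`check = c > 16 or q < 26` → check = True
So check = True

Answer: True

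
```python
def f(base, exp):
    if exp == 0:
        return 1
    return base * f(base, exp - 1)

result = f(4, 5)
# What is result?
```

f(4, 5) = 4 * 4 * 4 * 4 * 4 = 1024

Answer: 1024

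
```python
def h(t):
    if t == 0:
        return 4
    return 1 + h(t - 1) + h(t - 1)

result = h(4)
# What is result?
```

h(t) = 1 + 2·h(t-1), h(0)=4. Closed form: (4+1)·2^4 - 1 = 79.

Answer: 79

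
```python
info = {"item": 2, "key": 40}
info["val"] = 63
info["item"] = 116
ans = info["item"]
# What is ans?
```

Trace:
`info = {"item": 2, "key": 40}` → info = {'item': 2, 'key': 40}
`info["val"] = 63` → info = {'item': 2, 'key': 40, 'val': 63}
`info["item"] = 116` → info = {'item': 116, 'key': 40, 'val': 63}
`ans = info["item"]` → ans = 116
So ans = 116

Answer: 116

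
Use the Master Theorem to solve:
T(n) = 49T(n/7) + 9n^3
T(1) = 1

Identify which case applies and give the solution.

a=49, b=7, f(n)=9n^3. log_7(49) = 2. Since c=3 > 2 and the regularity condition holds (49(n/7)^3 = (49/7^3)n^3 with 49/7^3 < 1), Case 3 applies: T(n) = Θ(f(n)) = O(n^3).

Answer: O(n^3) - Case 3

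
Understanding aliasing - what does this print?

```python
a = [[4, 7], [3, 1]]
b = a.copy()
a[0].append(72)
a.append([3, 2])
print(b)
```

Key concept: shallow copy with nested lists.
Step by step:
`a = [[4, 7], [3, 1]]` → a = [[4, 7], [3, 1]]
`b = a.copy()` → b = [[4, 7], [3, 1]]
`a[0].append(72)` → a = [[4, 7, 72], [3, 1]]; b = [[4, 7, 72], [3, 1]]
`a.append([3, 2])` → a = [[4, 7, 72], [3, 1], [3, 2]]
`print(b)` → prints [[4, 7, 72], [3, 1]]

Answer: [[4, 7, 72], [3, 1]]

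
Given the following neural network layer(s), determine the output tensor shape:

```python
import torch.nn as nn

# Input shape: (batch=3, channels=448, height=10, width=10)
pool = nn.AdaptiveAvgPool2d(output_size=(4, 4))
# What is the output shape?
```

Input: (3, 448, 10, 10) -> Output: (3, 448, 4, 4)

Answer: (3, 448, 4, 4)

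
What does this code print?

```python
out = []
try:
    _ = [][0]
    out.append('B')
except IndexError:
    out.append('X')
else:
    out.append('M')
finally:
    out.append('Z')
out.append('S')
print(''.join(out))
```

Execution trace: 'X' (except IndexError) → 'Z' (finally) → 'S' (after the try/except). Output: XZS

Answer: XZS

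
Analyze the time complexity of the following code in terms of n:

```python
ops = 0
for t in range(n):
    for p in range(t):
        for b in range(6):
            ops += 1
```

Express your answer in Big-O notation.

Each loop level contributes: n × n × 1. Multiplying the contributions gives O(n^2).

Answer: O(n^2)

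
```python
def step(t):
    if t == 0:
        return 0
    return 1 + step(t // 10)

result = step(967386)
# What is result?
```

Count of digits of 967386: 6

Answer: 6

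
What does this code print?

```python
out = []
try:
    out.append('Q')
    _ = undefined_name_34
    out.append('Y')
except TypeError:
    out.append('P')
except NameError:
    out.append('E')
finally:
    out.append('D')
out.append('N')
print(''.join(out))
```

Execution trace: 'Q' (try body) → 'E' (except NameError) → 'D' (finally) → 'N' (after the try/except). Output: QEDN

Answer: QEDN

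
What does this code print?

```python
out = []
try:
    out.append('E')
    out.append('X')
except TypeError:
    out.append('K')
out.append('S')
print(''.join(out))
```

Execution trace: 'E' (try body) → 'X' (try body, no exception) → 'S' (after the try/except). Output: EXS

Answer: EXS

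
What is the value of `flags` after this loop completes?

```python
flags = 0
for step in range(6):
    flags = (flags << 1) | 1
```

Build 6 consecutive 1-bits: 0b111111
`flags` takes the values: 0 → 1 → 3 → 7 → 15 → 31 → 63

Answer: 63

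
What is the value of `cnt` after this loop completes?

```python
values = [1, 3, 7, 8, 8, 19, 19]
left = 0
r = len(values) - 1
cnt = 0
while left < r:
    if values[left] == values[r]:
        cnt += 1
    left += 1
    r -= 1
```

Count matching pairs from ends
`cnt` takes the values: 0

Answer: 0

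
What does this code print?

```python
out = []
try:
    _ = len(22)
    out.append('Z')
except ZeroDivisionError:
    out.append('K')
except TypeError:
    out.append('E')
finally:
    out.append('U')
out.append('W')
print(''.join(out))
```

Execution trace: 'E' (except TypeError) → 'U' (finally) → 'W' (after the try/except). Output: EUW

Answer: EUW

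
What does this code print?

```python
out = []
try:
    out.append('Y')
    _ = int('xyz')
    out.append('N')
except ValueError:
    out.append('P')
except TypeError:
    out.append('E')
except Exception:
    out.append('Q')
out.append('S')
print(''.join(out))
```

Execution trace: 'Y' (try body) → 'P' (except ValueError) → 'S' (after the try/except). Output: YPS

Answer: YPS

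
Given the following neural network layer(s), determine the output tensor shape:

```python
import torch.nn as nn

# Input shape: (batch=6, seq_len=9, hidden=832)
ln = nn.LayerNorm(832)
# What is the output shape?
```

Input: (6, 9, 832) -> Output: (6, 9, 832)

Answer: (6, 9, 832)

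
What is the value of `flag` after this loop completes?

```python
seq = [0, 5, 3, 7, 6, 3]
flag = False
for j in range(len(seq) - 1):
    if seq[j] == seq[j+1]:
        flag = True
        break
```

Check consecutive duplicates in [0, 5, 3, 7, 6, 3]
`flag` takes the values: False

Answer: False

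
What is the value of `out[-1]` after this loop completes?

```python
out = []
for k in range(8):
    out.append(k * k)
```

Last element of squares 0 to 7
`out` takes the values: [] → [0] → [0, 1] → [0, 1, 4] → [0, 1, 4, 9] → [0, 1, 4, 9, 16] → [0, 1, 4, 9, 16, 25] → [0, 1, 4, 9, 16, 25, 36] → [0, 1, 4, 9, 16, 25, 36, 49]
So `out[-1]` = 49

Answer: 49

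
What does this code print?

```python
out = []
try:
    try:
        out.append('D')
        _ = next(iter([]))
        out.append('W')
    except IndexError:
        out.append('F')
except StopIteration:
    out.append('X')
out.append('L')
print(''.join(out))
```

Execution trace: 'D' (try body) → 'X' (outer except StopIteration) → 'L' (after the try/except). Output: DXL

Answer: DXL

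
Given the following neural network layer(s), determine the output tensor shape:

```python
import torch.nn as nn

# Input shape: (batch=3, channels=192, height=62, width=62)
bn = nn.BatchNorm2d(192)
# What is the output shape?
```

Input: (3, 192, 62, 62) -> Output: (3, 192, 62, 62)

Answer: (3, 192, 62, 62)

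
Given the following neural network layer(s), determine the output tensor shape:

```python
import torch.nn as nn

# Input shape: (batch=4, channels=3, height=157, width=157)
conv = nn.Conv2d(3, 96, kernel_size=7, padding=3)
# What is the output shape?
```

Input: (4, 3, 157, 157) -> Output: (4, 96, 157, 157)

Answer: (4, 96, 157, 157)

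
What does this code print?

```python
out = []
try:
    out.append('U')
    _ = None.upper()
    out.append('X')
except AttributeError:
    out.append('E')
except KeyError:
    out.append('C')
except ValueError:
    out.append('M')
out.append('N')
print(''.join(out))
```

Execution trace: 'U' (try body) → 'E' (except AttributeError) → 'N' (after the try/except). Output: UEN

Answer: UEN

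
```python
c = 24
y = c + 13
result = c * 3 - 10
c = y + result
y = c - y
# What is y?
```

Trace:
`c = 24` → c = 24
`y = c + 13` → y = 37
`result = c * 3 - 10` → result = 62
`c = y + result` → c = 99
`y = c - y` → y = 62
So y = 62

Answer: 62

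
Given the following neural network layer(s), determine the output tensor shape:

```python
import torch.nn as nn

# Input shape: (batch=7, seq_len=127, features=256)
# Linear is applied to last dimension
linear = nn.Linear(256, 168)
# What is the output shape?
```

Input: (7, 127, 256) -> Output: (7, 127, 168)

Answer: (7, 127, 168)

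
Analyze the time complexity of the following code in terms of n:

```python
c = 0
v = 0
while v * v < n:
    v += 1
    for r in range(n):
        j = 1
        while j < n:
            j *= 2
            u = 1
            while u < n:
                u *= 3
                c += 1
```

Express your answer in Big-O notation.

Each loop level contributes: √n × n × log n × log n. Multiplying the contributions gives O(n√n log² n).

Answer: O(n√n log² n)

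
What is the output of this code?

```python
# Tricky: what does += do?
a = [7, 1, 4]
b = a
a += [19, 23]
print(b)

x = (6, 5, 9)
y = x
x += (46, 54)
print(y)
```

Key concept: += behavior differs for mutable vs immutable.
Step by step:
`a = [7, 1, 4]` → a = [7, 1, 4]
`b = a` → b = [7, 1, 4] (same object as a)
`a += [19, 23]` → a = [7, 1, 4, 19, 23] (same object as b); b = [7, 1, 4, 19, 23] (same object as a)
`print(b)` → prints [7, 1, 4, 19, 23]
`x = (6, 5, 9)` → x = (6, 5, 9)
`y = x` → y = (6, 5, 9)
`x += (46, 54)` → x = (6, 5, 9, 46, 54)
`print(y)` → prints (6, 5, 9)

Answer:
[7, 1, 4, 19, 23]
(6, 5, 9)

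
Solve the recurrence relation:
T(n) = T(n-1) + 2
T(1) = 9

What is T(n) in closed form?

Unrolling: T(n) = T(1) + 2·(n-1) = 9 + 2(n-1) = 2n + 7.

Answer: T(n) = 2n + 7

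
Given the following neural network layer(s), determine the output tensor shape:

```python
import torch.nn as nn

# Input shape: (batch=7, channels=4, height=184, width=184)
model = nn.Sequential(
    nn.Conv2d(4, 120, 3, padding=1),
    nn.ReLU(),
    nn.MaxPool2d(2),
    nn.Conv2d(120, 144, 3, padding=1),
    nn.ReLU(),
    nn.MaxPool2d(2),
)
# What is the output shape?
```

Input: (7, 4, 184, 184) -> after first Conv2d: (7, 120, 184, 184) -> after first MaxPool2d: (7, 120, 92, 92) -> after second Conv2d: (7, 144, 92, 92) -> Output: (7, 144, 46, 46)

Answer: (7, 144, 46, 46)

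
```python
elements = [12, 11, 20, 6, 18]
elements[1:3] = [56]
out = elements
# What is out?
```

Trace:
`elements = [12, 11, 20, 6, 18]` → elements = [12, 11, 20, 6, 18]
`elements[1:3] = [56]` → elements = [12, 56, 6, 18]
`out = elements` → out = [12, 56, 6, 18]
So out = [12, 56, 6, 18]

Answer: [12, 56, 6, 18]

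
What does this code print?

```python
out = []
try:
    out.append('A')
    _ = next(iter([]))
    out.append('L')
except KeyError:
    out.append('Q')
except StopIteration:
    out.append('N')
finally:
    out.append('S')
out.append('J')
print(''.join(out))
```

Execution trace: 'A' (try body) → 'N' (except StopIteration) → 'S' (finally) → 'J' (after the try/except). Output: ANSJ

Answer: ANSJ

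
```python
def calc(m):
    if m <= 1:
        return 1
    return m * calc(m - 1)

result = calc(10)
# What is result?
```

calc(10) = 10 * 9 * 8 * 7 * 6 * 5 * 4 * 3 * 2 * 1 = 3628800

Answer: 3628800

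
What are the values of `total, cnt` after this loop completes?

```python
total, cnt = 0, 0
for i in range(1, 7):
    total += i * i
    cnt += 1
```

Sum of squares and count
`total, cnt` takes the values: (0, 0) → (1, 0) → (1, 1) → (5, 1) → (5, 2) → (14, 2) → (14, 3) → (30, 3) → (30, 4) → (55, 4) → (55, 5) → (91, 5) → (91, 6)

Answer: 91, 6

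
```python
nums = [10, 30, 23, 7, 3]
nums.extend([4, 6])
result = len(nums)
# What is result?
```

Trace:
`nums = [10, 30, 23, 7, 3]` → nums = [10, 30, 23, 7, 3]
`nums.extend([4, 6])` → nums = [10, 30, 23, 7, 3, 4, 6]
`result = len(nums)` → result = 7
So result = 7

Answer: 7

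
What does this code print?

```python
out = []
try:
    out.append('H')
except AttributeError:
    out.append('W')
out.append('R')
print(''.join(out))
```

Execution trace: 'H' (try body, no exception) → 'R' (after the try/except). Output: HR

Answer: HR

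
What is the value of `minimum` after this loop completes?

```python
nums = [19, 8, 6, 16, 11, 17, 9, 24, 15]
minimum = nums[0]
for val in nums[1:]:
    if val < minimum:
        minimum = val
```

Minimum of [19, 8, 6, 16, 11, 17, 9, 24, 15]
`minimum` takes the values: 19 → 8 → 6

Answer: 6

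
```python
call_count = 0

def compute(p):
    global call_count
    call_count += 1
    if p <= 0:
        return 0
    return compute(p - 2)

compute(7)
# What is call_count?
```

Linear recursion stepping by 2: 5 calls from p=7 down to ≤0.

Answer: 5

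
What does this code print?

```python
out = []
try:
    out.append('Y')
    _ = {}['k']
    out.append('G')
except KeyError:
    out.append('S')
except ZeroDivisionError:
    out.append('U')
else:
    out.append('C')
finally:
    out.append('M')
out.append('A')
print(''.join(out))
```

Execution trace: 'Y' (try body) → 'S' (except KeyError) → 'M' (finally) → 'A' (after the try/except). Output: YSMA

Answer: YSMA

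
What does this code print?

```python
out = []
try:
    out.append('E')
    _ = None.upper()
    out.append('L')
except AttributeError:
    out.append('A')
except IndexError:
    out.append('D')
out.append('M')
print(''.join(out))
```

Execution trace: 'E' (try body) → 'A' (except AttributeError) → 'M' (after the try/except). Output: EAM

Answer: EAM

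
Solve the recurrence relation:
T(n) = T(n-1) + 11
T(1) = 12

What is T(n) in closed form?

Unrolling: T(n) = T(1) + 11·(n-1) = 12 + 11(n-1) = 11n + 1.

Answer: T(n) = 11n + 1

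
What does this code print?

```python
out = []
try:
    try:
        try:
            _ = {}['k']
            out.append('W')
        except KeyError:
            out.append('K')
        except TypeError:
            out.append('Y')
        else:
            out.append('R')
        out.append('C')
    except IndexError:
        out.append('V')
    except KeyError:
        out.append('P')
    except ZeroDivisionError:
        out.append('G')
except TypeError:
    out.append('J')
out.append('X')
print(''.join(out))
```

Execution trace: 'K' (inner except KeyError) → 'C' (try body, no exception) → 'X' (after the try/except). Output: KCX

Answer: KCX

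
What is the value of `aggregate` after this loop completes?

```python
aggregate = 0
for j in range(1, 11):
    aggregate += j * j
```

Sum of squares 1² to 10² = 385
`aggregate` takes the values: 0 → 1 → 5 → 14 → 30 → 55 → 91 → 140 → 204 → 285 → 385

Answer: 385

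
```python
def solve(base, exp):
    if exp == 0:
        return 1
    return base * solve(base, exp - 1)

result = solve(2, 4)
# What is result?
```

solve(2, 4) = 2 * 2 * 2 * 2 = 16

Answer: 16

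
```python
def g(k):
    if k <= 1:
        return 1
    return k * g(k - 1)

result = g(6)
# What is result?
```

g(6) = 6 * 5 * 4 * 3 * 2 * 1 = 720

Answer: 720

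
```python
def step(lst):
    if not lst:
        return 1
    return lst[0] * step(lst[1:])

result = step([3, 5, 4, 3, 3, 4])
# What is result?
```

Product over [3, 5, 4, 3, 3, 4] = 3 * 5 * 4 * 3 * 3 * 4 = 2160

Answer: 2160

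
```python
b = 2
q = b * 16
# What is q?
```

Trace:
`b = 2` → b = 2
`q = b * 16` → q = 32
So q = 32

Answer: 32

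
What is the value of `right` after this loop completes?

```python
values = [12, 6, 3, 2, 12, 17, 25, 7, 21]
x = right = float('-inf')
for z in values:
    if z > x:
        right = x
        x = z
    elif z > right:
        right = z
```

Second largest (with repeats) in [12, 6, 3, 2, 12, 17, 25, 7, 21]
`right` takes the values: -inf → 6 → 12 → 17 → 21

Answer: 21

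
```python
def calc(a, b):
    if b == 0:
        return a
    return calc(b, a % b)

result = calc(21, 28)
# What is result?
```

calc(21, 28) -> calc(28, 21) -> calc(21, 7) -> calc(7, 0) -> 7

Answer: 7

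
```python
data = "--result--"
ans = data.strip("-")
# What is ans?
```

Trace:
`data = "--result--"` → data = '--result--'
`ans = data.strip("-")` → ans = 'result'
So ans = 'result'

Answer: 'result'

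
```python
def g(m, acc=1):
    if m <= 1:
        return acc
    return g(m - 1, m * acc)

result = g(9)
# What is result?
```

Accumulator trace (n, acc): (9, 1) -> (8, 9) -> (7, 72) -> (6, 504) -> (5, 3024) -> (4, 15120) -> (3, 60480) -> (2, 181440) -> (1, 362880) -> return 362880

Answer: 362880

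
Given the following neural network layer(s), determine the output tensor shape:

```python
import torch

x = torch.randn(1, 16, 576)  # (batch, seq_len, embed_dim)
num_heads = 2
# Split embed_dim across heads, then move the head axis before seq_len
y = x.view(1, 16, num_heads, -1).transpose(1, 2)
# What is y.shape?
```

Input: (1, 16, 576) -> head_dim = 576 // 2 = 288; after view: (1, 16, 2, 288) -> after transpose(1, 2): (1, 2, 16, 288) -> Output: (1, 2, 16, 288)

Answer: (1, 2, 16, 288)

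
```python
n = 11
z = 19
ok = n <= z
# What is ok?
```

Trace:
`n = 11` → n = 11
`z = 19` → z = 19
`ok = n <= z` → ok = True
So ok = True

Answer: True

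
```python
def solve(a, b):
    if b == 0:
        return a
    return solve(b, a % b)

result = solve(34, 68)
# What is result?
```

solve(34, 68) -> solve(68, 34) -> solve(34, 0) -> 34

Answer: 34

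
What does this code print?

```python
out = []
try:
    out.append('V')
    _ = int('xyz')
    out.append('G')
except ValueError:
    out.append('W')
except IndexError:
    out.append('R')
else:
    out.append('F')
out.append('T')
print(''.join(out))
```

Execution trace: 'V' (try body) → 'W' (except ValueError) → 'T' (after the try/except). Output: VWT

Answer: VWT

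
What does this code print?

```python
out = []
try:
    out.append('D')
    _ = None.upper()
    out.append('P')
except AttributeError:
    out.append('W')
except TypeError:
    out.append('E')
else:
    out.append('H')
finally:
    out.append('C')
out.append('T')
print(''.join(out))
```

Execution trace: 'D' (try body) → 'W' (except AttributeError) → 'C' (finally) → 'T' (after the try/except). Output: DWCT

Answer: DWCT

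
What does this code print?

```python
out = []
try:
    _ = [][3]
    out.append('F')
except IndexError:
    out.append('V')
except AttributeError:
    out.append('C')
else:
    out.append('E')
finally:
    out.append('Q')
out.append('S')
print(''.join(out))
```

Execution trace: 'V' (except IndexError) → 'Q' (finally) → 'S' (after the try/except). Output: VQS

Answer: VQS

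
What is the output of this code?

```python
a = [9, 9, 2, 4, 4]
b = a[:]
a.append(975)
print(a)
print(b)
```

Key concept: slice [:] creates copy.
Step by step:
`a = [9, 9, 2, 4, 4]` → a = [9, 9, 2, 4, 4]
`b = a[:]` → b = [9, 9, 2, 4, 4]
`a.append(975)` → a = [9, 9, 2, 4, 4, 975]
`print(a)` → prints [9, 9, 2, 4, 4, 975]
`print(b)` → prints [9, 9, 2, 4, 4]

Answer:
[9, 9, 2, 4, 4, 975]
[9, 9, 2, 4, 4]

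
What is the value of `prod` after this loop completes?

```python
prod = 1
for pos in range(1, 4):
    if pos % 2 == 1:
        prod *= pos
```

Product of odd numbers 1 to 3
`prod` takes the values: 1 → 3

Answer: 3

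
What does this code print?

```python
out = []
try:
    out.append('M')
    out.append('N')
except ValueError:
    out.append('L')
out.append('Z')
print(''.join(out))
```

Execution trace: 'M' (try body) → 'N' (try body, no exception) → 'Z' (after the try/except). Output: MNZ

Answer: MNZ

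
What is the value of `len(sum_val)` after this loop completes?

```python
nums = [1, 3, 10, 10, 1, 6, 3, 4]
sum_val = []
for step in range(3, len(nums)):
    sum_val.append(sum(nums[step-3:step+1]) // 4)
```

Number of 4-element averages
`sum_val` takes the values: [] → [6] → [6, 6] → [6, 6, 6] → [6, 6, 6, 5] → [6, 6, 6, 5, 3]
So `len(sum_val)` = 5

Answer: 5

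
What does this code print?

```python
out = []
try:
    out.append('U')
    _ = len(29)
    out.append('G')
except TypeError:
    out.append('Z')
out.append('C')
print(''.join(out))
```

Execution trace: 'U' (try body) → 'Z' (except TypeError) → 'C' (after the try/except). Output: UZC

Answer: UZC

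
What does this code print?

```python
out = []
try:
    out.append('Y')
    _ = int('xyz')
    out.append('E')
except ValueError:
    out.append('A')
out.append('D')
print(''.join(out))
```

Execution trace: 'Y' (try body) → 'A' (except ValueError) → 'D' (after the try/except). Output: YAD

Answer: YAD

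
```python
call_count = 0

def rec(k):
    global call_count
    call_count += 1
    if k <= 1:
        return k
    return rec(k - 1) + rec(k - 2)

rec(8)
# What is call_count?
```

Calls(k) = 1 + Calls(k-1) + Calls(k-2); Calls(0)=Calls(1)=1. For k=8 this gives 67.

Answer: 67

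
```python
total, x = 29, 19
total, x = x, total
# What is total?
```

Trace:
`total, x = 29, 19` → total = 29; x = 19
`total, x = x, total` → total = 19; x = 29
So total = 19

Answer: 19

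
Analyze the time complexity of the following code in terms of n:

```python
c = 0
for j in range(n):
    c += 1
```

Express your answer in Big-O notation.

Each loop level contributes: n. Multiplying the contributions gives O(n).

Answer: O(n)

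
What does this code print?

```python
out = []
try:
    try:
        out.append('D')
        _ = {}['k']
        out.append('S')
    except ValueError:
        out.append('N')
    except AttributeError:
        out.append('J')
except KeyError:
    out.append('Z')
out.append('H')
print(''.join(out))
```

Execution trace: 'D' (try body) → 'Z' (outer except KeyError) → 'H' (after the try/except). Output: DZH

Answer: DZH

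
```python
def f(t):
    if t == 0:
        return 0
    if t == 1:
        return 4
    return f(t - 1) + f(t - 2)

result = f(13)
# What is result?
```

Build up from base cases: f(0)=0, f(1)=4, f(2)=4, f(3)=8, f(4)=12, f(5)=20, f(6)=32, ..., f(13)=932

Answer: 932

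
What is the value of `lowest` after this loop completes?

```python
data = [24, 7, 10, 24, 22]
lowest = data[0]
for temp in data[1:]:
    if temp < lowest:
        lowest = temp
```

Minimum of [24, 7, 10, 24, 22]
`lowest` takes the values: 24 → 7

Answer: 7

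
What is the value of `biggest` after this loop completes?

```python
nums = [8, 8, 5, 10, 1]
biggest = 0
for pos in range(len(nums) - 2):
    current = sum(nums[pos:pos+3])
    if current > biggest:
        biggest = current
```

Max sum of 3-element window in [8, 8, 5, 10, 1]
`biggest` takes the values: 0 → 21 → 23

Answer: 23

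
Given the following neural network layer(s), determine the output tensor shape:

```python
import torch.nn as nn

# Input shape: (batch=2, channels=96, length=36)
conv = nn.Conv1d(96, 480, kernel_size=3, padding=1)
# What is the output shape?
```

Input: (2, 96, 36) -> Output: (2, 480, 36)

Answer: (2, 480, 36)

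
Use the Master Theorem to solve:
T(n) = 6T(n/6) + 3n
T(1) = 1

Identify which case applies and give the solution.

a=6, b=6, f(n)=3n. log_6(6) = 1. Since c=1 = 1, Case 2 applies: T(n) = Θ(n^log_b(a) · log n) = O(n log n).

Answer: O(n log n) - Case 2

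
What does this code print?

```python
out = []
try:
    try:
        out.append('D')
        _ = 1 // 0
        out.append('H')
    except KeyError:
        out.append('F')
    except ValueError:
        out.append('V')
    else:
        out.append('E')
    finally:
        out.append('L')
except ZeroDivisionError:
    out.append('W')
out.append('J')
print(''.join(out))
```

Execution trace: 'D' (try body) → 'L' (finally) → 'W' (outer except ZeroDivisionError) → 'J' (after the try/except). Output: DLWJ

Answer: DLWJ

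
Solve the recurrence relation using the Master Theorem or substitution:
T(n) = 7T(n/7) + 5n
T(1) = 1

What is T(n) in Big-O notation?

By Master Theorem: a=7, b=7, f(n)=5n. Since log_7(7) = 1 and f(n) = Θ(n^1), Case 2 applies. T(n) = O(n log n).

Answer: O(n log n)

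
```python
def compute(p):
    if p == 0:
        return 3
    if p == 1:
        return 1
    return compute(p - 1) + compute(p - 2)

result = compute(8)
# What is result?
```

Build up from base cases: compute(0)=3, compute(1)=1, compute(2)=4, compute(3)=5, compute(4)=9, compute(5)=14, compute(6)=23, ..., compute(8)=60

Answer: 60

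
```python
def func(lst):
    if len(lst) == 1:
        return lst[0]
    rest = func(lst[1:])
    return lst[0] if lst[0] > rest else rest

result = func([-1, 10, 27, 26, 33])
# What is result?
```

Recursive max over [-1, 10, 27, 26, 33] = 33

Answer: 33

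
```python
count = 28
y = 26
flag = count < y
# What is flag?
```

Trace:
`count = 28` → count = 28
`y = 26` → y = 26
`flag = count < y` → flag = False
So flag = False

Answer: False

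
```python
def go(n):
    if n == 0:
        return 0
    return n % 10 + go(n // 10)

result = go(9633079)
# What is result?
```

Sum of digits of 9633079: 9 + 7 + 0 + 3 + 3 + 6 + 9 = 37

Answer: 37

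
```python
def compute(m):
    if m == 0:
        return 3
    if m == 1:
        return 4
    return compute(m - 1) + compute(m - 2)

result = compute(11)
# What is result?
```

Build up from base cases: compute(0)=3, compute(1)=4, compute(2)=7, compute(3)=11, compute(4)=18, compute(5)=29, compute(6)=47, ..., compute(11)=521

Answer: 521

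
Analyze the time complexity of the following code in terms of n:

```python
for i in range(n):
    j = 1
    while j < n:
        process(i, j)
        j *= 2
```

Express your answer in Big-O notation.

This is Linear outer loop, logarithmic inner loop. Time complexity: O(n log n).

Answer: O(n log n)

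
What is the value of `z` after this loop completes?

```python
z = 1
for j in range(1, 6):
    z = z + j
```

Start at 1, add 1 through 5
`z` takes the values: 1 → 2 → 4 → 7 → 11 → 16

Answer: 16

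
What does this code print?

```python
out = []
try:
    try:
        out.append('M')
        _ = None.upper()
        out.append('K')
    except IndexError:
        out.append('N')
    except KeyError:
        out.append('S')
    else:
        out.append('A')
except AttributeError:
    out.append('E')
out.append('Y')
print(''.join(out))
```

Execution trace: 'M' (inner try body) → 'E' (outer except AttributeError) → 'Y' (after the try/except). Output: MEY

Answer: MEY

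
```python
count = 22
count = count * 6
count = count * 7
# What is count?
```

Trace:
`count = 22` → count = 22
`count = count * 6` → count = 132
`count = count * 7` → count = 924
So count = 924

Answer: 924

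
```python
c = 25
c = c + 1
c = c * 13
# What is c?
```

Trace:
`c = 25` → c = 25
`c = c + 1` → c = 26
`c = c * 13` → c = 338
So c = 338

Answer: 338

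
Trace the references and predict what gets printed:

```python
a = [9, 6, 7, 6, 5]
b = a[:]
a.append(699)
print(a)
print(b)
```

Key concept: slice [:] creates copy.
Step by step:
`a = [9, 6, 7, 6, 5]` → a = [9, 6, 7, 6, 5]
`b = a[:]` → b = [9, 6, 7, 6, 5]
`a.append(699)` → a = [9, 6, 7, 6, 5, 699]
`print(a)` → prints [9, 6, 7, 6, 5, 699]
`print(b)` → prints [9, 6, 7, 6, 5]

Answer:
[9, 6, 7, 6, 5, 699]
[9, 6, 7, 6, 5]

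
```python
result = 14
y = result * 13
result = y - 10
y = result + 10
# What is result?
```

Trace:
`result = 14` → result = 14
`y = result * 13` → y = 182
`result = y - 10` → result = 172
`y = result + 10` → y = 182
So result = 172

Answer: 172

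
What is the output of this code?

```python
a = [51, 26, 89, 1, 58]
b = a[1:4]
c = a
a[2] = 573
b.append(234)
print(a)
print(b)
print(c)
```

Key concept: slice vs alias.
Step by step:
`a = [51, 26, 89, 1, 58]` → a = [51, 26, 89, 1, 58]
`b = a[1:4]` → b = [26, 89, 1]
`c = a` → c = [51, 26, 89, 1, 58] (same object as a)
`a[2] = 573` → a = [51, 26, 573, 1, 58] (same object as c); c = [51, 26, 573, 1, 58] (same object as a)
`b.append(234)` → b = [26, 89, 1, 234]
`print(a)` → prints [51, 26, 573, 1, 58]
`print(b)` → prints [26, 89, 1, 234]
`print(c)` → prints [51, 26, 573, 1, 58]

Answer:
[51, 26, 573, 1, 58]
[26, 89, 1, 234]
[51, 26, 573, 1, 58]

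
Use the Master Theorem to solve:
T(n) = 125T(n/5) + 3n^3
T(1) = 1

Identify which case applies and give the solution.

a=125, b=5, f(n)=3n^3. log_5(125) = 3. Since c=3 = 3, Case 2 applies: T(n) = Θ(n^log_b(a) · log n) = O(n^3 log n).

Answer: O(n^3 log n) - Case 2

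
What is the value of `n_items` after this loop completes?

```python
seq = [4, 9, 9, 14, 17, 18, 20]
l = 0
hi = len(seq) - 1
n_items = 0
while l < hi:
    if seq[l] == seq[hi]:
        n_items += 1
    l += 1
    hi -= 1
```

Count matching pairs from ends
`n_items` takes the values: 0

Answer: 0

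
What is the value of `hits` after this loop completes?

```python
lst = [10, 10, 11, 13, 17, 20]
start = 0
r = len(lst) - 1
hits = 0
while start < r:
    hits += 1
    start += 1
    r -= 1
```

Iterations until pointers meet (list length 6)
`hits` takes the values: 0 → 1 → 2 → 3

Answer: 3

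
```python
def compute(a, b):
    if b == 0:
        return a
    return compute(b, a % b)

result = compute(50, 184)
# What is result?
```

compute(50, 184) -> compute(184, 50) -> compute(50, 34) -> compute(34, 16) -> compute(16, 2) -> compute(2, 0) -> 2

Answer: 2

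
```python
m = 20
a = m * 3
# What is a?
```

Trace:
`m = 20` → m = 20
`a = m * 3` → a = 60
So a = 60

Answer: 60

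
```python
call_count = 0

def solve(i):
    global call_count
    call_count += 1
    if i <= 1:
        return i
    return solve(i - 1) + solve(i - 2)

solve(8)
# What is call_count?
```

Calls(i) = 1 + Calls(i-1) + Calls(i-2); Calls(0)=Calls(1)=1. For i=8 this gives 67.

Answer: 67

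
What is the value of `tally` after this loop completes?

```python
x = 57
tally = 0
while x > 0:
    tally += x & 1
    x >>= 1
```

Count set bits in 57 (binary: 0b111001)
`tally` takes the values: 0 → 1 → 2 → 3 → 4

Answer: 4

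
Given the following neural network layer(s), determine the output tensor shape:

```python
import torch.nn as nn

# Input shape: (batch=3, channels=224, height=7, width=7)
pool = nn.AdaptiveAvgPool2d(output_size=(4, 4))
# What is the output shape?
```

Input: (3, 224, 7, 7) -> Output: (3, 224, 4, 4)

Answer: (3, 224, 4, 4)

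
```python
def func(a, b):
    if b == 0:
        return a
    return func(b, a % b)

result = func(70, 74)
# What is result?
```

func(70, 74) -> func(74, 70) -> func(70, 4) -> func(4, 2) -> func(2, 0) -> 2

Answer: 2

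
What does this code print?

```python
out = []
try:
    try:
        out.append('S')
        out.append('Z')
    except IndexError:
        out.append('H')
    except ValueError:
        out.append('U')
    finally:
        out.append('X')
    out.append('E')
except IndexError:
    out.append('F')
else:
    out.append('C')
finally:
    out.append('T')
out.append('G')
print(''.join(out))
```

Execution trace: 'S' (inner try body) → 'Z' (inner try body, no exception) → 'X' (inner finally) → 'E' (try body, no exception) → 'C' (else) → 'T' (finally) → 'G' (after the try/except). Output: SZXECTG

Answer: SZXECTG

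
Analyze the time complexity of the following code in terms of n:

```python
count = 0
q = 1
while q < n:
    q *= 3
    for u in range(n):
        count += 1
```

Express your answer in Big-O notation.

Each loop level contributes: log n × n. Multiplying the contributions gives O(n log n).

Answer: O(n log n)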